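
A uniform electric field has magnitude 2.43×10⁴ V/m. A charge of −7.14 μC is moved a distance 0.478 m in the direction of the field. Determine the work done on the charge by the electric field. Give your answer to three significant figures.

-0.0829 J

The potential change for a displacement 0.478 m in the direction of the field is ΔV = −Ed = -1.16×10⁴ V.
W_field = −qΔV = -0.0829 J.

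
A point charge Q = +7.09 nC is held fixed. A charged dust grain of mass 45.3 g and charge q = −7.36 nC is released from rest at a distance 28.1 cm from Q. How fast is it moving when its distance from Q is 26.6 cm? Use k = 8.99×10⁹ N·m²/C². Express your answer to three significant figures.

2.04×10⁻³ m/s

Only the electrostatic force acts, so mechanical energy is conserved: ½mv² = U₁ − U₂ = kQq(1/r₁ − 1/r₂).
U₁ − U₂ = (8.99×10⁹ N·m²/C²)(7.09×10⁻⁹ C)(-7.36×10⁻⁹ C)(1/0.281 − 1/0.266) = 9.41×10⁻⁸ J.
v = √(2·9.41×10⁻⁸/0.0453) = 2.04×10⁻³ m/s.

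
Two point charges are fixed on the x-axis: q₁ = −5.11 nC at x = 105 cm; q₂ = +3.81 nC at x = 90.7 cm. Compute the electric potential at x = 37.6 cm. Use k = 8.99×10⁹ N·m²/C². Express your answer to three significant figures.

-3.65 V

Electric potential is a scalar, so the contributions from each charge add algebraically: V = Σ kqᵢ/rᵢ.
Distances from the field point to each charge: r₁ = 0.674 m, r₂ = 0.531 m.
V = k[(-5.11×10⁻⁹)/(0.674) + (3.81×10⁻⁹)/(0.531)] = -3.65 V.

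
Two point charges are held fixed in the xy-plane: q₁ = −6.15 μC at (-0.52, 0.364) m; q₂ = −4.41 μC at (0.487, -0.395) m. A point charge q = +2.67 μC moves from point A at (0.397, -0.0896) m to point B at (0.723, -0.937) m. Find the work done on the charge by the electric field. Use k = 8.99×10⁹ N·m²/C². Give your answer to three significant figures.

The work done by the electric force is W_field = −ΔU = −q(V_B − V_A) = q(V_A − V_B).
At A: distances to the source charges are 1.02 m, 0.318 m; V_A = Σ kqᵢ/rᵢ = -1.79×10⁵ V.
At B: distances to the source charges are 1.80 m, 0.591 m; V_B = Σ kqᵢ/rᵢ = -9.78×10⁴ V.
ΔV = V_B − V_A = 8.08×10⁴ V.
W_field = −qΔV = −(2.67×10⁻⁶ C)(8.08×10⁴ V) = -0.216 J.

-0.216 J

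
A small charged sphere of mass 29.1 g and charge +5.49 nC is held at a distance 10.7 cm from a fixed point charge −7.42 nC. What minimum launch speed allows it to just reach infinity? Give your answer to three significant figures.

0.0153 m/s

To just escape, total mechanical energy must reach zero at infinity: ½mv²_min + U = 0, so ½mv²_min = −U = |kQq|/r.
|U| = |kQq|/r = (8.99×10⁹ N·m²/C²)(7.42×10⁻⁹)(5.49×10⁻⁹)/(0.107) = 3.42×10⁻⁶ J.
v_min = √(2|U|/m) = √(2·3.42×10⁻⁶/0.0291) = 0.0153 m/s.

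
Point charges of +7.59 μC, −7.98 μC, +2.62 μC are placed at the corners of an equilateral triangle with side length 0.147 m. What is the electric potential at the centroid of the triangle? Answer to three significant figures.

2.36×10⁵ V

The total potential is the scalar sum of each charge's contribution, V = Σ kqᵢ/rᵢ.
The distance from each vertex to the centroid is a/√3 = 0.0849 m.
V = k[(7.59×10⁻⁶)/(0.0849) + (-7.98×10⁻⁶)/(0.0849) + (2.62×10⁻⁶)/(0.0849)] = 2.36×10⁵ V.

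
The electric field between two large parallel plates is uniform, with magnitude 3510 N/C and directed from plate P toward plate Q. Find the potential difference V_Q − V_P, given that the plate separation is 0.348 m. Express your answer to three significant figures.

-1220 V

In a uniform field, potential decreases in the direction of E: ΔV = −E·d for a displacement d parallel to E.
Going from P to Q is a displacement of 0.348 m along the field, so V_Q − V_P = −Ed = -1220 V.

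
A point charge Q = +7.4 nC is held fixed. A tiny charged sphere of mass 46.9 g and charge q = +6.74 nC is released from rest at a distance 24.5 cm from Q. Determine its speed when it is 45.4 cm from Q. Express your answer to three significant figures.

5.99×10⁻³ m/s

Only the electrostatic force acts, so mechanical energy is conserved: ½mv² = U₁ − U₂ = kQq(1/r₁ − 1/r₂).
U₁ − U₂ = (8.99×10⁹ N·m²/C²)(7.40×10⁻⁹ C)(6.74×10⁻⁹ C)(1/0.245 − 1/0.454) = 8.43×10⁻⁷ J.
v = √(2·8.43×10⁻⁷/0.0469) = 5.99×10⁻³ m/s.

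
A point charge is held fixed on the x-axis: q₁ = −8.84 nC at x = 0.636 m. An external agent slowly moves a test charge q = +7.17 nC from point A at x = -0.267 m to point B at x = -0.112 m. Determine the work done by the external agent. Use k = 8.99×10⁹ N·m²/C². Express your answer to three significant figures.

-1.31×10⁻⁷ J

For quasistatic motion the external work equals the change in potential energy: W_ext = qΔV = q(V_B − V_A).
At A: distance to the source charge is 0.903 m; V_A = kq₁/r = -88.0 V.
At B: distance to the source charge is 0.748 m; V_B = kq₁/r = -106 V.
ΔV = V_B − V_A = -18.2 V.
W_ext = qΔV = (7.17×10⁻⁹ C)(-18.2 V) = -1.31×10⁻⁷ J.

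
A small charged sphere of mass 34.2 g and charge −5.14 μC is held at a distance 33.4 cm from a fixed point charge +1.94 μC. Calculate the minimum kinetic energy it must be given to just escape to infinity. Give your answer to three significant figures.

0.268 J

To just escape, total mechanical energy must reach zero at infinity: ½mv²_min + U = 0, so ½mv²_min = −U = |kQq|/r.
|U| = |kQq|/r = (8.99×10⁹ N·m²/C²)(1.94×10⁻⁶)(5.14×10⁻⁶)/(0.334) = 0.268 J.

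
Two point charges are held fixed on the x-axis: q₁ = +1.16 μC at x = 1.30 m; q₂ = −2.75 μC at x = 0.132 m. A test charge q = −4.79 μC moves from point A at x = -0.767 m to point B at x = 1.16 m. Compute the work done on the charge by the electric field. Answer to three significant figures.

0.349 J

The work done by the electric force is W_field = −ΔU = −q(V_B − V_A) = q(V_A − V_B).
At A: distances to the source charges are 2.07 m, 0.899 m; V_A = Σ kqᵢ/rᵢ = -2.25×10⁴ V.
At B: distances to the source charges are 0.140 m, 1.03 m; V_B = Σ kqᵢ/rᵢ = 5.04×10⁴ V.
ΔV = V_B − V_A = 7.29×10⁴ V.
W_field = −qΔV = −(-4.79×10⁻⁶ C)(7.29×10⁴ V) = 0.349 J.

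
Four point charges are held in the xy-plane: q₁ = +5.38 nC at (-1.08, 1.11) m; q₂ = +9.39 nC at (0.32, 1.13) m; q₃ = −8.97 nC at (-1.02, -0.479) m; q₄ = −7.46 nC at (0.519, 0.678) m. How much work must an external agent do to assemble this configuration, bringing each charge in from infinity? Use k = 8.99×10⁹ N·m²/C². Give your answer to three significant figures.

-1.49×10⁻⁶ J

The assembly work is the sum of pairwise potential energies, U = Σ_{i<j} kqᵢqⱼ/rᵢⱼ.
Pair separations: r₁₂ = 1.40 m, r₁₃ = 1.59 m, r₁₄ = 1.66 m, r₂₃ = 2.09 m, r₂₄ = 0.494 m, r₃₄ = 1.93 m.
Summing all 6 pair terms gives U = -1.49×10⁻⁶ J.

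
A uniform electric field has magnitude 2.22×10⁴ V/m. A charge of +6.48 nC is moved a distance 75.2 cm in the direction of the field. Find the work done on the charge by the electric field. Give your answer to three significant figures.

The potential change for a displacement 75.2 cm in the direction of the field is ΔV = −Ed = -1.67×10⁴ V.
W_field = −qΔV = 1.08×10⁻⁴ J.

1.08×10⁻⁴ J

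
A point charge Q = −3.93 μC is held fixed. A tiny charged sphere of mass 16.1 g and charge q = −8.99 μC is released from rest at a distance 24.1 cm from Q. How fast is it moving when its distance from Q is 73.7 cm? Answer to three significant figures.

10.5 m/s

Only the electrostatic force acts, so mechanical energy is conserved: ½mv² = U₁ − U₂ = kQq(1/r₁ − 1/r₂).
U₁ − U₂ = (8.99×10⁹ N·m²/C²)(-3.93×10⁻⁶ C)(-8.99×10⁻⁶ C)(1/0.241 − 1/0.737) = 0.887 J.
v = √(2·0.887/0.0161) = 10.5 m/s.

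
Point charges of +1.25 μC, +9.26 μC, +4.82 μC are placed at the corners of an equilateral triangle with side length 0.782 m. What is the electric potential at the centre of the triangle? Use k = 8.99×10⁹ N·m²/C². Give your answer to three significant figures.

Electric potential is a scalar, so the contributions from each charge add algebraically: V = Σ kqᵢ/rᵢ.
The distance from each vertex to the centroid is a/√3 = 0.451 m.
V = k[(1.25×10⁻⁶)/(0.451) + (9.26×10⁻⁶)/(0.451) + (4.82×10⁻⁶)/(0.451)] = 3.05×10⁵ V.

3.05×10⁵ V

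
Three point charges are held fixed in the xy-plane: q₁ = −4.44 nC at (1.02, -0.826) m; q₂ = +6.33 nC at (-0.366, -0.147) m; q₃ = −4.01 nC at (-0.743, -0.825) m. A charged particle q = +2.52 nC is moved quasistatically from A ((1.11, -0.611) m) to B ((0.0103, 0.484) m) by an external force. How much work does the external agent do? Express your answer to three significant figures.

For quasistatic motion the external work equals the change in potential energy: W_ext = qΔV = q(V_B − V_A).
At A: distances to the source charges are 0.233 m, 1.55 m, 1.87 m; V_A = Σ kqᵢ/rᵢ = -154 V.
At B: distances to the source charges are 1.65 m, 0.735 m, 1.51 m; V_B = Σ kqᵢ/rᵢ = 29.5 V.
ΔV = V_B − V_A = 183 V.
W_ext = qΔV = (2.52×10⁻⁹ C)(183 V) = 4.62×10⁻⁷ J.

4.62×10⁻⁷ J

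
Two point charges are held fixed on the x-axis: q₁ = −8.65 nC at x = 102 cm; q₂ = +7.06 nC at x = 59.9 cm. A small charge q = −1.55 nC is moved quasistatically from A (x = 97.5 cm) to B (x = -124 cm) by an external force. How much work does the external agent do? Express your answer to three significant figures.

For quasistatic motion the external work equals the change in potential energy: W_ext = qΔV = q(V_B − V_A).
At A: distances to the source charges are 0.0450 m, 0.376 m; V_A = Σ kqᵢ/rᵢ = -1560 V.
At B: distances to the source charges are 2.26 m, 1.84 m; V_B = Σ kqᵢ/rᵢ = 0.104 V.
ΔV = V_B − V_A = 1560 V.
W_ext = qΔV = (-1.55×10⁻⁹ C)(1560 V) = -2.42×10⁻⁶ J.

-2.42×10⁻⁶ J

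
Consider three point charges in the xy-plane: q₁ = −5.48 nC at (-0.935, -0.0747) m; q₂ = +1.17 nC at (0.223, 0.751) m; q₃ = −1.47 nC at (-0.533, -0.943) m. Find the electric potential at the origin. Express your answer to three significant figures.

-51.3 V

The total potential is the scalar sum of each charge's contribution, V = Σ kqᵢ/rᵢ.
Distances from the field point to each charge: r₁ = 0.938 m, r₂ = 0.783 m, r₃ = 1.08 m.
V = k[(-5.48×10⁻⁹)/(0.938) + (1.17×10⁻⁹)/(0.783) + (-1.47×10⁻⁹)/(1.08)] = -51.3 V.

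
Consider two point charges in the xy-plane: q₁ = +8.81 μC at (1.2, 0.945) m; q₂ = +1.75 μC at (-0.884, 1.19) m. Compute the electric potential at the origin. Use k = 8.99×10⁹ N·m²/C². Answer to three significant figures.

6.25×10⁴ V

Electric potential is a scalar, so the contributions from each charge add algebraically: V = Σ kqᵢ/rᵢ.
Distances from the field point to each charge: r₁ = 1.53 m, r₂ = 1.48 m.
V = k[(8.81×10⁻⁶)/(1.53) + (1.75×10⁻⁶)/(1.48)] = 6.25×10⁴ V.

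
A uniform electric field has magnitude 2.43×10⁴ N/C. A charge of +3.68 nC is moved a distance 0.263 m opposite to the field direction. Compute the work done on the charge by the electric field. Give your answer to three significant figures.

The potential change for a displacement 0.263 m opposite to the field direction is ΔV = +Ed = 6390 V.
W_field = −qΔV = -2.35×10⁻⁵ J.

-2.35×10⁻⁵ J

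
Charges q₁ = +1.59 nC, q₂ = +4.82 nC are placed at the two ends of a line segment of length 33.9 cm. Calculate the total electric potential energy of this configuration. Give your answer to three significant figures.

The work to assemble the configuration equals its total potential energy, U = Σ kqᵢqⱼ/rᵢⱼ over all pairs.
The separation is r = 0.339 m.
U = (2.03×10⁻⁷) = 2.03×10⁻⁷ J.

2.03×10⁻⁷ J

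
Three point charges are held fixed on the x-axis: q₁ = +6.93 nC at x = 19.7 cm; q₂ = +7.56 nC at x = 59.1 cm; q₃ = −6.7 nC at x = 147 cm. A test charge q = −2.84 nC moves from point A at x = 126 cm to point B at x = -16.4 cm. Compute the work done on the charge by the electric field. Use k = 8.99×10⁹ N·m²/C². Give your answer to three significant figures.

The work done by the electric force is W_field = −ΔU = −q(V_B − V_A) = q(V_A − V_B).
At A: distances to the source charges are 1.06 m, 0.669 m, 0.210 m; V_A = Σ kqᵢ/rᵢ = -127 V.
At B: distances to the source charges are 0.361 m, 0.755 m, 1.63 m; V_B = Σ kqᵢ/rᵢ = 226 V.
ΔV = V_B − V_A = 352 V.
W_field = −qΔV = −(-2.84×10⁻⁹ C)(352 V) = 1.00×10⁻⁶ J.

1.00×10⁻⁶ J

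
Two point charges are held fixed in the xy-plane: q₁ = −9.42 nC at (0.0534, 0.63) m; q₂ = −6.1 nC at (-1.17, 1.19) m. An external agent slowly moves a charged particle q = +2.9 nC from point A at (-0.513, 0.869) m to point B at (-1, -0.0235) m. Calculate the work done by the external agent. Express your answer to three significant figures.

2.89×10⁻⁷ J

For quasistatic motion the external work equals the change in potential energy: W_ext = qΔV = q(V_B − V_A).
At A: distances to the source charges are 0.615 m, 0.731 m; V_A = Σ kqᵢ/rᵢ = -213 V.
At B: distances to the source charges are 1.24 m, 1.23 m; V_B = Σ kqᵢ/rᵢ = -113 V.
ΔV = V_B − V_A = 99.7 V.
W_ext = qΔV = (2.90×10⁻⁹ C)(99.7 V) = 2.89×10⁻⁷ J.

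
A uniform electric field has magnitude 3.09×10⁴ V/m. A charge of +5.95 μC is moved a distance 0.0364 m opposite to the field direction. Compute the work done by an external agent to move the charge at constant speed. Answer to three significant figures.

The potential change for a displacement 0.0364 m opposite to the field direction is ΔV = +Ed = 1120 V.
W_ext = qΔV = 6.69×10⁻³ J.

6.69×10⁻³ J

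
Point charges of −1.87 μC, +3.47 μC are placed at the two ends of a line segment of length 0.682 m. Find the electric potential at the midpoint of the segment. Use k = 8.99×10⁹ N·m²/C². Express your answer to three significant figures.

4.22×10⁴ V

Electric potential is a scalar, so the contributions from each charge add algebraically: V = Σ kqᵢ/rᵢ.
Each charge is 0.341 m from the midpoint.
V = k[(-1.87×10⁻⁶)/(0.341) + (3.47×10⁻⁶)/(0.341)] = 4.22×10⁴ V.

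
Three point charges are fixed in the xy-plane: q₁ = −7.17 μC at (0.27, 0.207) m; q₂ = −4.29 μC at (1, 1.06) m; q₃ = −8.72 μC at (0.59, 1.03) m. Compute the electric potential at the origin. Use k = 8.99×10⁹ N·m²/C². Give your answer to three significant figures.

Electric potential is a scalar, so the contributions from each charge add algebraically: V = Σ kqᵢ/rᵢ.
Distances from the field point to each charge: r₁ = 0.340 m, r₂ = 1.46 m, r₃ = 1.19 m.
V = k[(-7.17×10⁻⁶)/(0.340) + (-4.29×10⁻⁶)/(1.46) + (-8.72×10⁻⁶)/(1.19)] = -2.82×10⁵ V.

-2.82×10⁵ V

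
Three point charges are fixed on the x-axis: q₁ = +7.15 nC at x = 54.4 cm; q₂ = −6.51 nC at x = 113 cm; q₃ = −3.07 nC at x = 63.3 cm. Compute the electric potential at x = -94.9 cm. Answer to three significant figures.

The total potential is the scalar sum of each charge's contribution, V = Σ kqᵢ/rᵢ.
Distances from the field point to each charge: r₁ = 1.49 m, r₂ = 2.08 m, r₃ = 1.58 m.
V = k[(7.15×10⁻⁹)/(1.49) + (-6.51×10⁻⁹)/(2.08) + (-3.07×10⁻⁹)/(1.58)] = -2.54 V.

-2.54 V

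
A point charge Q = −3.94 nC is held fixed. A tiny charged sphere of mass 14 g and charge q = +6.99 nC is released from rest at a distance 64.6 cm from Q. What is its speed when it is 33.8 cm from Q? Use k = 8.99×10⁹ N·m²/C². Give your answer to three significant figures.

7.06×10⁻³ m/s

Only the electrostatic force acts, so mechanical energy is conserved: ½mv² = U₁ − U₂ = kQq(1/r₁ − 1/r₂).
U₁ − U₂ = (8.99×10⁹ N·m²/C²)(-3.94×10⁻⁹ C)(6.99×10⁻⁹ C)(1/0.646 − 1/0.338) = 3.49×10⁻⁷ J.
v = √(2·3.49×10⁻⁷/0.0140) = 7.06×10⁻³ m/s.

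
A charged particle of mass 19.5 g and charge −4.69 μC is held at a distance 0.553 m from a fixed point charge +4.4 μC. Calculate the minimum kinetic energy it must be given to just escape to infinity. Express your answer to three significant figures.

To just escape, total mechanical energy must reach zero at infinity: ½mv²_min + U = 0, so ½mv²_min = −U = |kQq|/r.
|U| = |kQq|/r = (8.99×10⁹ N·m²/C²)(4.40×10⁻⁶)(4.69×10⁻⁶)/(0.553) = 0.335 J.

0.335 J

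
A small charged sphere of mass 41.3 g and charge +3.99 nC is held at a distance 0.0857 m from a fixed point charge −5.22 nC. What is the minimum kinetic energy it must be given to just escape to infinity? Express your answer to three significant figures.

To just escape, total mechanical energy must reach zero at infinity: ½mv²_min + U = 0, so ½mv²_min = −U = |kQq|/r.
|U| = |kQq|/r = (8.99×10⁹ N·m²/C²)(5.22×10⁻⁹)(3.99×10⁻⁹)/(0.0857) = 2.18×10⁻⁶ J.

2.18×10⁻⁶ J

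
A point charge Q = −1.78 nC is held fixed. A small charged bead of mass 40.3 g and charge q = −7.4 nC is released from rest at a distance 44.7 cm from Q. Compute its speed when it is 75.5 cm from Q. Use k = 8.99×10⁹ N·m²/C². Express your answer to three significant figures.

Only the electrostatic force acts, so mechanical energy is conserved: ½mv² = U₁ − U₂ = kQq(1/r₁ − 1/r₂).
U₁ − U₂ = (8.99×10⁹ N·m²/C²)(-1.78×10⁻⁹ C)(-7.40×10⁻⁹ C)(1/0.447 − 1/0.755) = 1.08×10⁻⁷ J.
v = √(2·1.08×10⁻⁷/0.0403) = 2.32×10⁻³ m/s.

2.32×10⁻³ m/s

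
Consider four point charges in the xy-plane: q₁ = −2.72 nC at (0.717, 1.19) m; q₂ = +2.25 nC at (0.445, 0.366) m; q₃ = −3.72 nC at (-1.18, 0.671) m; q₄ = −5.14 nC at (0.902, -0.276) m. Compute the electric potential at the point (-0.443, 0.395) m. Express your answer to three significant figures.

-67.9 V

Electric potential is a scalar, so the contributions from each charge add algebraically: V = Σ kqᵢ/rᵢ.
Distances from the field point to each charge: r₁ = 1.41 m, r₂ = 0.888 m, r₃ = 0.787 m, r₄ = 1.50 m.
V = k[(-2.72×10⁻⁹)/(1.41) + (2.25×10⁻⁹)/(0.888) + (-3.72×10⁻⁹)/(0.787) + (-5.14×10⁻⁹)/(1.50)] = -67.9 V.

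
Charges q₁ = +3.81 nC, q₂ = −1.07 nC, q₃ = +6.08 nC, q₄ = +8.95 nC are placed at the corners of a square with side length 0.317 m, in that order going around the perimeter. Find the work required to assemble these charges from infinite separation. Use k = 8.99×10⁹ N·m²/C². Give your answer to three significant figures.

The assembly work is the sum of pairwise potential energies, U = Σ_{i<j} kqᵢqⱼ/rᵢⱼ.
The four side pairs have separation 0.317 m and the two diagonal pairs 0.448 m.
Summing all 6 pair terms gives U = 2.48×10⁻⁶ J.

2.48×10⁻⁶ J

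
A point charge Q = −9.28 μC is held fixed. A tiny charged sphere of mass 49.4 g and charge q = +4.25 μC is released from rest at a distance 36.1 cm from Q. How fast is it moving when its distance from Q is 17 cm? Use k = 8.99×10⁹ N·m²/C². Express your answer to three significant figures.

Only the electrostatic force acts, so mechanical energy is conserved: ½mv² = U₁ − U₂ = kQq(1/r₁ − 1/r₂).
U₁ − U₂ = (8.99×10⁹ N·m²/C²)(-9.28×10⁻⁶ C)(4.25×10⁻⁶ C)(1/0.361 − 1/0.170) = 1.10 J.
v = √(2·1.10/0.0494) = 6.68 m/s.

6.68 m/s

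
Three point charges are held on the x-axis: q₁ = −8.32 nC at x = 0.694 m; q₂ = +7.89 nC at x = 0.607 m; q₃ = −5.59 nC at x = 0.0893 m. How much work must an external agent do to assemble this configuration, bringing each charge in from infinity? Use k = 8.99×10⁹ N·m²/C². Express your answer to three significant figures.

The work to assemble the configuration equals its total potential energy, U = Σ kqᵢqⱼ/rᵢⱼ over all pairs.
Pair separations: r₁₂ = 0.0870 m, r₁₃ = 0.605 m, r₂₃ = 0.518 m.
U = (-6.78×10⁻⁶) + (6.91×10⁻⁷) + (-7.66×10⁻⁷) = -6.86×10⁻⁶ J.

-6.86×10⁻⁶ J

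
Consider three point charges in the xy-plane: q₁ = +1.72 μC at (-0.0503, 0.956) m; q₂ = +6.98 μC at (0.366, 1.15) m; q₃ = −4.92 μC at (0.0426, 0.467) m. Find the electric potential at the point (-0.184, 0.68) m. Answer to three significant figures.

-5070 V

Electric potential is a scalar, so the contributions from each charge add algebraically: V = Σ kqᵢ/rᵢ.
Distances from the field point to each charge: r₁ = 0.307 m, r₂ = 0.723 m, r₃ = 0.311 m.
V = k[(1.72×10⁻⁶)/(0.307) + (6.98×10⁻⁶)/(0.723) + (-4.92×10⁻⁶)/(0.311)] = -5070 V.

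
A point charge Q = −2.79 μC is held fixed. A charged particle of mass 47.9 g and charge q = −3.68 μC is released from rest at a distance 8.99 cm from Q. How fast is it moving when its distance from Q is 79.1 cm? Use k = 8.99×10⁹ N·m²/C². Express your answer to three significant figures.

Only the electrostatic force acts, so mechanical energy is conserved: ½mv² = U₁ − U₂ = kQq(1/r₁ − 1/r₂).
U₁ − U₂ = (8.99×10⁹ N·m²/C²)(-2.79×10⁻⁶ C)(-3.68×10⁻⁶ C)(1/0.0899 − 1/0.791) = 0.910 J.
v = √(2·0.910/0.0479) = 6.16 m/s.

6.16 m/s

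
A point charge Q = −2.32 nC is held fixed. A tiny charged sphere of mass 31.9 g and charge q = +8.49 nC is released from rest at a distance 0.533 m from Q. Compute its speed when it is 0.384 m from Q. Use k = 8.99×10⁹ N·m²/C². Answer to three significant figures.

2.84×10⁻³ m/s

Only the electrostatic force acts, so mechanical energy is conserved: ½mv² = U₁ − U₂ = kQq(1/r₁ − 1/r₂).
U₁ − U₂ = (8.99×10⁹ N·m²/C²)(-2.32×10⁻⁹ C)(8.49×10⁻⁹ C)(1/0.533 − 1/0.384) = 1.29×10⁻⁷ J.
v = √(2·1.29×10⁻⁷/0.0319) = 2.84×10⁻³ m/s.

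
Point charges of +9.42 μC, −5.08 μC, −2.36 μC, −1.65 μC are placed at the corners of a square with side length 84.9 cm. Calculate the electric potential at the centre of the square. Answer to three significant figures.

The total potential is the scalar sum of each charge's contribution, V = Σ kqᵢ/rᵢ.
The distance from each corner to the centre is a√2/2 = 0.600 m.
V = k[(9.42×10⁻⁶)/(0.600) + (-5.08×10⁻⁶)/(0.600) + (-2.36×10⁻⁶)/(0.600) + (-1.65×10⁻⁶)/(0.600)] = 4940 V.

4940 V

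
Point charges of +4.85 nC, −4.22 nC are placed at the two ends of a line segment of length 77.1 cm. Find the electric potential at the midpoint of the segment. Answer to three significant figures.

14.7 V

The total potential is the scalar sum of each charge's contribution, V = Σ kqᵢ/rᵢ.
Each charge is 0.385 m from the midpoint.
V = k[(4.85×10⁻⁹)/(0.385) + (-4.22×10⁻⁹)/(0.385)] = 14.7 V.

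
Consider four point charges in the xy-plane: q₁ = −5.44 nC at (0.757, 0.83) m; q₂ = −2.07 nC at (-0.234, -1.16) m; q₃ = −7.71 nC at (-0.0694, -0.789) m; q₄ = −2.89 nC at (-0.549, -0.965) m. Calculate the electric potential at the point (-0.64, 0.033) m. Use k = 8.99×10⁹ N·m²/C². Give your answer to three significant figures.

-140 V

The total potential is the scalar sum of each charge's contribution, V = Σ kqᵢ/rᵢ.
Distances from the field point to each charge: r₁ = 1.61 m, r₂ = 1.26 m, r₃ = 1.00 m, r₄ = 1.00 m.
V = k[(-5.44×10⁻⁹)/(1.61) + (-2.07×10⁻⁹)/(1.26) + (-7.71×10⁻⁹)/(1.00) + (-2.89×10⁻⁹)/(1.00)] = -140 V.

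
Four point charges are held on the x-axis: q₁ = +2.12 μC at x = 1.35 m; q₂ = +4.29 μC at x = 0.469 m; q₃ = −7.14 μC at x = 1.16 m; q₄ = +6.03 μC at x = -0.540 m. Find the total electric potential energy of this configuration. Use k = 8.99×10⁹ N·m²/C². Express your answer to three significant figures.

The assembly work is the sum of pairwise potential energies, U = Σ_{i<j} kqᵢqⱼ/rᵢⱼ.
Pair separations: r₁₂ = 0.881 m, r₁₃ = 0.190 m, r₁₄ = 1.89 m, r₂₃ = 0.691 m, r₂₄ = 1.01 m, r₃₄ = 1.70 m.
Summing all 6 pair terms gives U = -0.958 J.

-0.958 J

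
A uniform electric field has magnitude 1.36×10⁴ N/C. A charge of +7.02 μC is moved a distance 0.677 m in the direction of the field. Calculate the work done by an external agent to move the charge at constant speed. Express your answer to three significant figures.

-0.0646 J

The potential change for a displacement 0.677 m in the direction of the field is ΔV = −Ed = -9210 V.
W_ext = qΔV = -0.0646 J.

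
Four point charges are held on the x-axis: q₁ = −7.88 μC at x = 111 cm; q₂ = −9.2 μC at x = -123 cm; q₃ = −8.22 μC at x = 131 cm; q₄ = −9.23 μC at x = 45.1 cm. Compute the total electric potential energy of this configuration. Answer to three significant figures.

The assembly work is the sum of pairwise potential energies, U = Σ_{i<j} kqᵢqⱼ/rᵢⱼ.
Pair separations: r₁₂ = 2.34 m, r₁₃ = 0.200 m, r₁₄ = 0.659 m, r₂₃ = 2.54 m, r₂₄ = 1.68 m, r₃₄ = 0.859 m.
Summing all 6 pair terms gives U = 5.70 J.

5.70 J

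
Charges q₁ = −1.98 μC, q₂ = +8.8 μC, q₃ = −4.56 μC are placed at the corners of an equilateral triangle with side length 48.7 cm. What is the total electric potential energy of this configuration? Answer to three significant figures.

-0.896 J

The assembly work is the sum of pairwise potential energies, U = Σ_{i<j} kqᵢqⱼ/rᵢⱼ.
All three pair separations equal the side length, 0.487 m.
U = (-0.322) + (0.167) + (-0.741) = -0.896 J.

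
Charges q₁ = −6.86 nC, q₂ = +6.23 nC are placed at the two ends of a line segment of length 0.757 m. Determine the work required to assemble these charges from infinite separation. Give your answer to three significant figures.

-5.08×10⁻⁷ J

The work to assemble the configuration equals its total potential energy, U = Σ kqᵢqⱼ/rᵢⱼ over all pairs.
The separation is r = 0.757 m.
U = (-5.08×10⁻⁷) = -5.08×10⁻⁷ J.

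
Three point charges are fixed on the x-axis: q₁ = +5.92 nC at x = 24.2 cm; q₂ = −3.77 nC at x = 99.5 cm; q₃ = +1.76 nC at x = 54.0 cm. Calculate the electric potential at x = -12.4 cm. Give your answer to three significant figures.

The total potential is the scalar sum of each charge's contribution, V = Σ kqᵢ/rᵢ.
Distances from the field point to each charge: r₁ = 0.366 m, r₂ = 1.12 m, r₃ = 0.664 m.
V = k[(5.92×10⁻⁹)/(0.366) + (-3.77×10⁻⁹)/(1.12) + (1.76×10⁻⁹)/(0.664)] = 139 V.

139 V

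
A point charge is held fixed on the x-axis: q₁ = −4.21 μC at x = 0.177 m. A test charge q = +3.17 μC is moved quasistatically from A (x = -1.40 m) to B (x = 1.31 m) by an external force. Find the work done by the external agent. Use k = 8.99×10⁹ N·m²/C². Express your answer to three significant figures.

-0.0298 J

For quasistatic motion the external work equals the change in potential energy: W_ext = qΔV = q(V_B − V_A).
At A: distance to the source charge is 1.58 m; V_A = kq₁/r = -2.40×10⁴ V.
At B: distance to the source charge is 1.13 m; V_B = kq₁/r = -3.34×10⁴ V.
ΔV = V_B − V_A = -9410 V.
W_ext = qΔV = (3.17×10⁻⁶ C)(-9410 V) = -0.0298 J.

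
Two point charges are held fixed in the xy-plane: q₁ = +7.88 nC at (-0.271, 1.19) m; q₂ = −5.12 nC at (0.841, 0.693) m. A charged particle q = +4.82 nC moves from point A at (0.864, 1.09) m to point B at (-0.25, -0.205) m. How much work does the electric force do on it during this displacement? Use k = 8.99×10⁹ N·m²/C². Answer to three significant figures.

The work done by the electric force is W_field = −ΔU = −q(V_B − V_A) = q(V_A − V_B).
At A: distances to the source charges are 1.14 m, 0.398 m; V_A = Σ kqᵢ/rᵢ = -53.6 V.
At B: distances to the source charges are 1.40 m, 1.41 m; V_B = Σ kqᵢ/rᵢ = 18.2 V.
ΔV = V_B − V_A = 71.8 V.
W_field = −qΔV = −(4.82×10⁻⁹ C)(71.8 V) = -3.46×10⁻⁷ J.

-3.46×10⁻⁷ J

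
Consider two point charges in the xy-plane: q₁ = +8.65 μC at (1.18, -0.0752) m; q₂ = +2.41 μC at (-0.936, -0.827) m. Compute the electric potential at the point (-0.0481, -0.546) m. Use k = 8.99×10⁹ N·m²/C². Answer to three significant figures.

Electric potential is a scalar, so the contributions from each charge add algebraically: V = Σ kqᵢ/rᵢ.
Distances from the field point to each charge: r₁ = 1.32 m, r₂ = 0.931 m.
V = k[(8.65×10⁻⁶)/(1.32) + (2.41×10⁻⁶)/(0.931)] = 8.24×10⁴ V.

8.24×10⁴ V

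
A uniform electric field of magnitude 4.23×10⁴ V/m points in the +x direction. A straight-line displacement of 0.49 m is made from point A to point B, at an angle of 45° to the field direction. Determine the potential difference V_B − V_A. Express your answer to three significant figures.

Only the component of displacement along E changes the potential: ΔV = −E·d·cosθ.
ΔV = −(4.23×10⁴ V/m)(0.490 m)cos45° = -1.47×10⁴ V.

-1.47×10⁴ V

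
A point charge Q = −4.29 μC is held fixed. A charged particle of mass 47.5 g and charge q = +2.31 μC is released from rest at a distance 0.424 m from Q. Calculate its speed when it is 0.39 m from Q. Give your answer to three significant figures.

Only the electrostatic force acts, so mechanical energy is conserved: ½mv² = U₁ − U₂ = kQq(1/r₁ − 1/r₂).
U₁ − U₂ = (8.99×10⁹ N·m²/C²)(-4.29×10⁻⁶ C)(2.31×10⁻⁶ C)(1/0.424 − 1/0.390) = 0.0183 J.
v = √(2·0.0183/0.0475) = 0.878 m/s.

0.878 m/s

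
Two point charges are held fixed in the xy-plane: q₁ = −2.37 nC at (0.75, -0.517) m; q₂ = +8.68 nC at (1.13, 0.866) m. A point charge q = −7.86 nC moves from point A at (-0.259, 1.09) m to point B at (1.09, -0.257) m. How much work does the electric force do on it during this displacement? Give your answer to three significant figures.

-1.93×10⁻⁷ J

The work done by the electric force is W_field = −ΔU = −q(V_B − V_A) = q(V_A − V_B).
At A: distances to the source charges are 1.90 m, 1.41 m; V_A = Σ kqᵢ/rᵢ = 44.2 V.
At B: distances to the source charges are 0.428 m, 1.12 m; V_B = Σ kqᵢ/rᵢ = 19.7 V.
ΔV = V_B − V_A = -24.6 V.
W_field = −qΔV = −(-7.86×10⁻⁹ C)(-24.6 V) = -1.93×10⁻⁷ J.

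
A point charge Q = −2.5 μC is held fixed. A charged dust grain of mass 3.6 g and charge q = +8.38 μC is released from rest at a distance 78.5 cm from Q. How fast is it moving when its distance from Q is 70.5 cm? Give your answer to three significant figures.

Only the electrostatic force acts, so mechanical energy is conserved: ½mv² = U₁ − U₂ = kQq(1/r₁ − 1/r₂).
U₁ − U₂ = (8.99×10⁹ N·m²/C²)(-2.50×10⁻⁶ C)(8.38×10⁻⁶ C)(1/0.785 − 1/0.705) = 0.0272 J.
v = √(2·0.0272/3.60×10⁻³) = 3.89 m/s.

3.89 m/s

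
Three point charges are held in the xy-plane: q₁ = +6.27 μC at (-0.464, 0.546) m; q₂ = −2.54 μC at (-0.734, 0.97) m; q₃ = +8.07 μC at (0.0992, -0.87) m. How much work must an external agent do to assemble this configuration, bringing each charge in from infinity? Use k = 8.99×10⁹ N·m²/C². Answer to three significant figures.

-0.0776 J

The assembly work is the sum of pairwise potential energies, U = Σ_{i<j} kqᵢqⱼ/rᵢⱼ.
Pair separations: r₁₂ = 0.503 m, r₁₃ = 1.52 m, r₂₃ = 2.02 m.
U = (-0.285) + (0.299) + (-0.0912) = -0.0776 J.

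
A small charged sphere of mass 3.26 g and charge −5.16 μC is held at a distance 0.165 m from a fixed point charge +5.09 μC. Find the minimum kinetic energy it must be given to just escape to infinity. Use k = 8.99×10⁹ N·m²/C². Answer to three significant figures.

1.43 J

To just escape, total mechanical energy must reach zero at infinity: ½mv²_min + U = 0, so ½mv²_min = −U = |kQq|/r.
|U| = |kQq|/r = (8.99×10⁹ N·m²/C²)(5.09×10⁻⁶)(5.16×10⁻⁶)/(0.165) = 1.43 J.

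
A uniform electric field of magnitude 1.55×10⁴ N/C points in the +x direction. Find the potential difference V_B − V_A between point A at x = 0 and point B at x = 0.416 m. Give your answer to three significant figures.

In a uniform field, potential decreases in the direction of E: V_B − V_A = −E·Δx.
V_B − V_A = −(1.55×10⁴ V/m)(0.416 m) = -6450 V.

-6450 V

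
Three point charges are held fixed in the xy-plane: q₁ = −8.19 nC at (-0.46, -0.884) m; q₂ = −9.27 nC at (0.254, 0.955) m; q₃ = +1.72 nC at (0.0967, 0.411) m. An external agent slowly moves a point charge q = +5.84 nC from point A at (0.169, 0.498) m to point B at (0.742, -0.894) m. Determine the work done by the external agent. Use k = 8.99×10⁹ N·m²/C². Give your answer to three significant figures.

For quasistatic motion the external work equals the change in potential energy: W_ext = qΔV = q(V_B − V_A).
At A: distances to the source charges are 1.52 m, 0.465 m, 0.113 m; V_A = Σ kqᵢ/rᵢ = -91.1 V.
At B: distances to the source charges are 1.20 m, 1.91 m, 1.46 m; V_B = Σ kqᵢ/rᵢ = -94.2 V.
ΔV = V_B − V_A = -3.13 V.
W_ext = qΔV = (5.84×10⁻⁹ C)(-3.13 V) = -1.83×10⁻⁸ J.

-1.83×10⁻⁸ J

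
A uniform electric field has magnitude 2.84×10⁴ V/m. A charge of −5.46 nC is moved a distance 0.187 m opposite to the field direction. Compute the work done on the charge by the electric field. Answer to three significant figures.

The potential change for a displacement 0.187 m opposite to the field direction is ΔV = +Ed = 5310 V.
W_field = −qΔV = 2.90×10⁻⁵ J.

2.90×10⁻⁵ J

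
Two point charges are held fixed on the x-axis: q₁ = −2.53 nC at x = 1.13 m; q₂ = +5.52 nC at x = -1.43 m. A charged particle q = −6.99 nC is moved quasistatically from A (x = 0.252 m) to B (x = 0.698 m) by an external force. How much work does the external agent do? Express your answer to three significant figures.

2.30×10⁻⁷ J

For quasistatic motion the external work equals the change in potential energy: W_ext = qΔV = q(V_B − V_A).
At A: distances to the source charges are 0.878 m, 1.68 m; V_A = Σ kqᵢ/rᵢ = 3.60 V.
At B: distances to the source charges are 0.432 m, 2.13 m; V_B = Σ kqᵢ/rᵢ = -29.3 V.
ΔV = V_B − V_A = -32.9 V.
W_ext = qΔV = (-6.99×10⁻⁹ C)(-32.9 V) = 2.30×10⁻⁷ J.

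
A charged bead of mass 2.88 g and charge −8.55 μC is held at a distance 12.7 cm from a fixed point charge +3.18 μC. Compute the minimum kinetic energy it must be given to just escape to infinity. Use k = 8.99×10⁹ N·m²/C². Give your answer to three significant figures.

1.92 J

To just escape, total mechanical energy must reach zero at infinity: ½mv²_min + U = 0, so ½mv²_min = −U = |kQq|/r.
|U| = |kQq|/r = (8.99×10⁹ N·m²/C²)(3.18×10⁻⁶)(8.55×10⁻⁶)/(0.127) = 1.92 J.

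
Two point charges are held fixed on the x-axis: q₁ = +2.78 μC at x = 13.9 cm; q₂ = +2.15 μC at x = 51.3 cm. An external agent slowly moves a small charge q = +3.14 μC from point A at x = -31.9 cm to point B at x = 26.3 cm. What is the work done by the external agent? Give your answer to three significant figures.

0.631 J

For quasistatic motion the external work equals the change in potential energy: W_ext = qΔV = q(V_B − V_A).
At A: distances to the source charges are 0.458 m, 0.832 m; V_A = Σ kqᵢ/rᵢ = 7.78×10⁴ V.
At B: distances to the source charges are 0.124 m, 0.250 m; V_B = Σ kqᵢ/rᵢ = 2.79×10⁵ V.
ΔV = V_B − V_A = 2.01×10⁵ V.
W_ext = qΔV = (3.14×10⁻⁶ C)(2.01×10⁵ V) = 0.631 J.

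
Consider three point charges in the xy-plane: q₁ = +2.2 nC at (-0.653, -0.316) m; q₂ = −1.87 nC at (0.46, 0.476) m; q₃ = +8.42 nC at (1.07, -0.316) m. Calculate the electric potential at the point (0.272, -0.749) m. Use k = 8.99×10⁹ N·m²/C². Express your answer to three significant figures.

89.2 V

Electric potential is a scalar, so the contributions from each charge add algebraically: V = Σ kqᵢ/rᵢ.
Distances from the field point to each charge: r₁ = 1.02 m, r₂ = 1.24 m, r₃ = 0.908 m.
V = k[(2.20×10⁻⁹)/(1.02) + (-1.87×10⁻⁹)/(1.24) + (8.42×10⁻⁹)/(0.908)] = 89.2 V.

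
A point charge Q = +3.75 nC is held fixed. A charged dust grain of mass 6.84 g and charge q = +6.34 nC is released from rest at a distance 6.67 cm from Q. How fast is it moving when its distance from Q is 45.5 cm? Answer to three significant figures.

Only the electrostatic force acts, so mechanical energy is conserved: ½mv² = U₁ − U₂ = kQq(1/r₁ − 1/r₂).
U₁ − U₂ = (8.99×10⁹ N·m²/C²)(3.75×10⁻⁹ C)(6.34×10⁻⁹ C)(1/0.0667 − 1/0.455) = 2.73×10⁻⁶ J.
v = √(2·2.73×10⁻⁶/6.84×10⁻³) = 0.0283 m/s.

0.0283 m/s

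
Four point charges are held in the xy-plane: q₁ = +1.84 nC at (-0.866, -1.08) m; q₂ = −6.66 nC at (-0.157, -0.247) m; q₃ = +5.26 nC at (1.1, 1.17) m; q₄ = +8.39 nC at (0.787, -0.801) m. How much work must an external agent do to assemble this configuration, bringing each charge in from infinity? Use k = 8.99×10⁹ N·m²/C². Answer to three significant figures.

The work to assemble the configuration equals its total potential energy, U = Σ kqᵢqⱼ/rᵢⱼ over all pairs.
Pair separations: r₁₂ = 1.09 m, r₁₃ = 2.99 m, r₁₄ = 1.68 m, r₂₃ = 1.89 m, r₂₄ = 1.09 m, r₃₄ = 2.00 m.
Summing all 6 pair terms gives U = -4.15×10⁻⁷ J.

-4.15×10⁻⁷ J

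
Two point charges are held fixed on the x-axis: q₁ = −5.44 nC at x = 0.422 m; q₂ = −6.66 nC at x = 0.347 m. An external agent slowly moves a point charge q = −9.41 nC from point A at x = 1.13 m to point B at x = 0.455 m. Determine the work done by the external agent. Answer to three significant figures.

For quasistatic motion the external work equals the change in potential energy: W_ext = qΔV = q(V_B − V_A).
At A: distances to the source charges are 0.708 m, 0.783 m; V_A = Σ kqᵢ/rᵢ = -146 V.
At B: distances to the source charges are 0.0330 m, 0.108 m; V_B = Σ kqᵢ/rᵢ = -2040 V.
ΔV = V_B − V_A = -1890 V.
W_ext = qΔV = (-9.41×10⁻⁹ C)(-1890 V) = 1.78×10⁻⁵ J.

1.78×10⁻⁵ J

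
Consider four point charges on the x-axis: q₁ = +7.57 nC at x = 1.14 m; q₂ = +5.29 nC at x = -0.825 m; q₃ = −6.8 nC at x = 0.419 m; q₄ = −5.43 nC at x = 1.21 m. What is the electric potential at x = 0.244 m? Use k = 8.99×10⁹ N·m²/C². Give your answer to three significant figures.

The total potential is the scalar sum of each charge's contribution, V = Σ kqᵢ/rᵢ.
Distances from the field point to each charge: r₁ = 0.896 m, r₂ = 1.07 m, r₃ = 0.175 m, r₄ = 0.966 m.
V = k[(7.57×10⁻⁹)/(0.896) + (5.29×10⁻⁹)/(1.07) + (-6.80×10⁻⁹)/(0.175) + (-5.43×10⁻⁹)/(0.966)] = -279 V.

-279 V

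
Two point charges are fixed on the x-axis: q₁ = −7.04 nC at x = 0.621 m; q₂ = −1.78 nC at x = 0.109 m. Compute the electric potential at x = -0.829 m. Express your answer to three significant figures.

-60.7 V

The total potential is the scalar sum of each charge's contribution, V = Σ kqᵢ/rᵢ.
Distances from the field point to each charge: r₁ = 1.45 m, r₂ = 0.938 m.
V = k[(-7.04×10⁻⁹)/(1.45) + (-1.78×10⁻⁹)/(0.938)] = -60.7 V.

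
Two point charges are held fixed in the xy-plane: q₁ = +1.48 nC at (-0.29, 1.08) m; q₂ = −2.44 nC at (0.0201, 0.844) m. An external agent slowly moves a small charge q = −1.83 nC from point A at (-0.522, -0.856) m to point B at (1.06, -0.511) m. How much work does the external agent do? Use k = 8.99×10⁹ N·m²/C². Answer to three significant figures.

For quasistatic motion the external work equals the change in potential energy: W_ext = qΔV = q(V_B − V_A).
At A: distances to the source charges are 1.95 m, 1.78 m; V_A = Σ kqᵢ/rᵢ = -5.47 V.
At B: distances to the source charges are 2.09 m, 1.71 m; V_B = Σ kqᵢ/rᵢ = -6.47 V.
ΔV = V_B − V_A = -0.996 V.
W_ext = qΔV = (-1.83×10⁻⁹ C)(-0.996 V) = 1.82×10⁻⁹ J.

1.82×10⁻⁹ J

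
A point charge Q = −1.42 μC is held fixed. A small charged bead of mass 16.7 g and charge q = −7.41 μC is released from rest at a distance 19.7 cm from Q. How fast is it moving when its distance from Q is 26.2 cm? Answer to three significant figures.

Only the electrostatic force acts, so mechanical energy is conserved: ½mv² = U₁ − U₂ = kQq(1/r₁ − 1/r₂).
U₁ − U₂ = (8.99×10⁹ N·m²/C²)(-1.42×10⁻⁶ C)(-7.41×10⁻⁶ C)(1/0.197 − 1/0.262) = 0.119 J.
v = √(2·0.119/0.0167) = 3.78 m/s.

3.78 m/s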